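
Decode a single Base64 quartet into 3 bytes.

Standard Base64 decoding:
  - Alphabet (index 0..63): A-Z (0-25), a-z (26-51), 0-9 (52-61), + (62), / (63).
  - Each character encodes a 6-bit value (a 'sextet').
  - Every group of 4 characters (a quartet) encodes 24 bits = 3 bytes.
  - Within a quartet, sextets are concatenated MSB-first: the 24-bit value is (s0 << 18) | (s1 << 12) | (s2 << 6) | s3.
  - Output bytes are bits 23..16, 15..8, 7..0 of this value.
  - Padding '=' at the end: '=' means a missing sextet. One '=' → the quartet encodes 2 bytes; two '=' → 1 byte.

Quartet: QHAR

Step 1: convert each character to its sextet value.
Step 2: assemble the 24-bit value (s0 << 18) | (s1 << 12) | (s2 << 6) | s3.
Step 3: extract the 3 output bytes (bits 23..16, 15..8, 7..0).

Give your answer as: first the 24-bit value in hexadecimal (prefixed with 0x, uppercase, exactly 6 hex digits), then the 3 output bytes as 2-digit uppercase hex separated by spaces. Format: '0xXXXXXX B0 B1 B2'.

Sextets: Q=16, H=7, A=0, R=17
24-bit: (16<<18) | (7<<12) | (0<<6) | 17
      = 0x400000 | 0x007000 | 0x000000 | 0x000011
      = 0x407011
Bytes: (v>>16)&0xFF=40, (v>>8)&0xFF=70, v&0xFF=11

Answer: 0x407011 40 70 11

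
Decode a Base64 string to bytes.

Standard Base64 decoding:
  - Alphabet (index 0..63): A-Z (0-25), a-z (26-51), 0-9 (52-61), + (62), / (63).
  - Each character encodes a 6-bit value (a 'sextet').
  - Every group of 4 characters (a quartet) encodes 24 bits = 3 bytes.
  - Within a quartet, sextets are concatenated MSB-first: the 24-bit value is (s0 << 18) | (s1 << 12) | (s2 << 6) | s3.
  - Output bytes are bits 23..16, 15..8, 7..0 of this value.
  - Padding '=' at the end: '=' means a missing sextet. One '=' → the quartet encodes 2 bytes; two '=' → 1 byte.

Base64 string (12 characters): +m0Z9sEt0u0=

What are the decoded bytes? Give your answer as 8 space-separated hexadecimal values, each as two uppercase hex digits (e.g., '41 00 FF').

Answer: FA 6D 19 F6 C1 2D D2 ED

Derivation:
After char 0 ('+'=62): chars_in_quartet=1 acc=0x3E bytes_emitted=0
After char 1 ('m'=38): chars_in_quartet=2 acc=0xFA6 bytes_emitted=0
After char 2 ('0'=52): chars_in_quartet=3 acc=0x3E9B4 bytes_emitted=0
After char 3 ('Z'=25): chars_in_quartet=4 acc=0xFA6D19 -> emit FA 6D 19, reset; bytes_emitted=3
After char 4 ('9'=61): chars_in_quartet=1 acc=0x3D bytes_emitted=3
After char 5 ('s'=44): chars_in_quartet=2 acc=0xF6C bytes_emitted=3
After char 6 ('E'=4): chars_in_quartet=3 acc=0x3DB04 bytes_emitted=3
After char 7 ('t'=45): chars_in_quartet=4 acc=0xF6C12D -> emit F6 C1 2D, reset; bytes_emitted=6
After char 8 ('0'=52): chars_in_quartet=1 acc=0x34 bytes_emitted=6
After char 9 ('u'=46): chars_in_quartet=2 acc=0xD2E bytes_emitted=6
After char 10 ('0'=52): chars_in_quartet=3 acc=0x34BB4 bytes_emitted=6
Padding '=': partial quartet acc=0x34BB4 -> emit D2 ED; bytes_emitted=8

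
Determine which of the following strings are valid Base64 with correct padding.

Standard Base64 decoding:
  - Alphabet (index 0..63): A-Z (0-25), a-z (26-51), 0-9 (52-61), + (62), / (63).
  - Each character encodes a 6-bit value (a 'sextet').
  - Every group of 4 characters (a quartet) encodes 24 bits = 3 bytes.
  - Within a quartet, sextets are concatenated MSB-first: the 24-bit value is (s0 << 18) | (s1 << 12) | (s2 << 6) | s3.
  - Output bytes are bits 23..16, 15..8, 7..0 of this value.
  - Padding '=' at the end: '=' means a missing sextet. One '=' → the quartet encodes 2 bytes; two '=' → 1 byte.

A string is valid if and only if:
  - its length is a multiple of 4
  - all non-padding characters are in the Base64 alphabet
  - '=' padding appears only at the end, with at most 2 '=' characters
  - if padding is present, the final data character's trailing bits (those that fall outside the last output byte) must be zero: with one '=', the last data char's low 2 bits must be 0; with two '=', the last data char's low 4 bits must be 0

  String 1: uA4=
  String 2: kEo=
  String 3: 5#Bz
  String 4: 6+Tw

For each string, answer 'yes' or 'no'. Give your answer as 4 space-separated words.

String 1: 'uA4=' → valid
String 2: 'kEo=' → valid
String 3: '5#Bz' → invalid (bad char(s): ['#'])
String 4: '6+Tw' → valid

Answer: yes yes no yes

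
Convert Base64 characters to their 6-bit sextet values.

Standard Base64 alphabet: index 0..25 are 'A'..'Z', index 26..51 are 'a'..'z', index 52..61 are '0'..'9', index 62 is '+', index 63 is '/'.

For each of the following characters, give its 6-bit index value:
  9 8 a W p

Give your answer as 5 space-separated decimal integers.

'9': 0..9 range, 52 + ord('9') − ord('0') = 61
'8': 0..9 range, 52 + ord('8') − ord('0') = 60
'a': a..z range, 26 + ord('a') − ord('a') = 26
'W': A..Z range, ord('W') − ord('A') = 22
'p': a..z range, 26 + ord('p') − ord('a') = 41

Answer: 61 60 26 22 41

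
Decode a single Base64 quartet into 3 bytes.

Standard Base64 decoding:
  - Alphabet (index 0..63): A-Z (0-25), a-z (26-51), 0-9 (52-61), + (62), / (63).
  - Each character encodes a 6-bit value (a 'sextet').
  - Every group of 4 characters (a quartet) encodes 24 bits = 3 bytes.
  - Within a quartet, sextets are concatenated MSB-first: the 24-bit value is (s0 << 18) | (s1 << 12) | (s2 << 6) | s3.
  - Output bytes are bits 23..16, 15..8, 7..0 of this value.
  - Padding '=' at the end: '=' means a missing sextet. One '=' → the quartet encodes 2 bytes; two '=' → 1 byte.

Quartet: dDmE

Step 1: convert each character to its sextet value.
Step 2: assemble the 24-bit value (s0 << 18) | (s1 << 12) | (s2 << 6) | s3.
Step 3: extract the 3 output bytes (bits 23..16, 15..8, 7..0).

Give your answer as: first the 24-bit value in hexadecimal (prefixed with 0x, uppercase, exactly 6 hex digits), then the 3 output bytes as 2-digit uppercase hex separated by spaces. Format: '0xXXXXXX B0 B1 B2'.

Answer: 0x743984 74 39 84

Derivation:
Sextets: d=29, D=3, m=38, E=4
24-bit: (29<<18) | (3<<12) | (38<<6) | 4
      = 0x740000 | 0x003000 | 0x000980 | 0x000004
      = 0x743984
Bytes: (v>>16)&0xFF=74, (v>>8)&0xFF=39, v&0xFF=84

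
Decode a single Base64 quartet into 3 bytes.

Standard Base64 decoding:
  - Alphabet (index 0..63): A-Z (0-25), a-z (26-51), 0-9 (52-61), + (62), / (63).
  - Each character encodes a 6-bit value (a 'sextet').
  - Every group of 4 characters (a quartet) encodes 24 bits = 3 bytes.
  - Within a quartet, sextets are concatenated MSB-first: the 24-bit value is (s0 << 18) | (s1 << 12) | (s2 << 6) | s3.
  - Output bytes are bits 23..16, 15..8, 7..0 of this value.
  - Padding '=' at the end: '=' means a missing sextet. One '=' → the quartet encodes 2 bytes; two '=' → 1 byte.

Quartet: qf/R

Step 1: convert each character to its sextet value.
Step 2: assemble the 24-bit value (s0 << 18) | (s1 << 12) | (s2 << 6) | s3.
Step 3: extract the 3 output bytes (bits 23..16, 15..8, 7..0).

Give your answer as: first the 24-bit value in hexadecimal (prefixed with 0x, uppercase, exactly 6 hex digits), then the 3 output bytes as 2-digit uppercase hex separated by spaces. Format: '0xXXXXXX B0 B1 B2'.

Answer: 0xA9FFD1 A9 FF D1

Derivation:
Sextets: q=42, f=31, /=63, R=17
24-bit: (42<<18) | (31<<12) | (63<<6) | 17
      = 0xA80000 | 0x01F000 | 0x000FC0 | 0x000011
      = 0xA9FFD1
Bytes: (v>>16)&0xFF=A9, (v>>8)&0xFF=FF, v&0xFF=D1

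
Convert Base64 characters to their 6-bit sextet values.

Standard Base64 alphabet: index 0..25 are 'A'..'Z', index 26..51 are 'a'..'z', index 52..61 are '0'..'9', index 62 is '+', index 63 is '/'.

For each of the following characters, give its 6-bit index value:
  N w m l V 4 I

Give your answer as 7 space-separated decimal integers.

Answer: 13 48 38 37 21 56 8

Derivation:
'N': A..Z range, ord('N') − ord('A') = 13
'w': a..z range, 26 + ord('w') − ord('a') = 48
'm': a..z range, 26 + ord('m') − ord('a') = 38
'l': a..z range, 26 + ord('l') − ord('a') = 37
'V': A..Z range, ord('V') − ord('A') = 21
'4': 0..9 range, 52 + ord('4') − ord('0') = 56
'I': A..Z range, ord('I') − ord('A') = 8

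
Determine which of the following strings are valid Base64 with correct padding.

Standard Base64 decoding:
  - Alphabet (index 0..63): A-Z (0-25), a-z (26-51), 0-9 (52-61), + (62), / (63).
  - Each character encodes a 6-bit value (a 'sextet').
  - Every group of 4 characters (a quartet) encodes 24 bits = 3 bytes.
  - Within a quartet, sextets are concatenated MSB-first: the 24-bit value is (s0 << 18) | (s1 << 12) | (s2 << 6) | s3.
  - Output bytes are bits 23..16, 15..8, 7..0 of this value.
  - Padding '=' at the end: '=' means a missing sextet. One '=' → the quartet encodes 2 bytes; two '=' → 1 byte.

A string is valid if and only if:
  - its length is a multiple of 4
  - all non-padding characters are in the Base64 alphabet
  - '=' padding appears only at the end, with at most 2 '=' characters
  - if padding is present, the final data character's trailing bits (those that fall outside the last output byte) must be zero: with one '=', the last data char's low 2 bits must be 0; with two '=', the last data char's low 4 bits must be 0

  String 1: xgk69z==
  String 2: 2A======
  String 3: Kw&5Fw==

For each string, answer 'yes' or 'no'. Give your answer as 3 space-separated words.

String 1: 'xgk69z==' → invalid (bad trailing bits)
String 2: '2A======' → invalid (6 pad chars (max 2))
String 3: 'Kw&5Fw==' → invalid (bad char(s): ['&'])

Answer: no no no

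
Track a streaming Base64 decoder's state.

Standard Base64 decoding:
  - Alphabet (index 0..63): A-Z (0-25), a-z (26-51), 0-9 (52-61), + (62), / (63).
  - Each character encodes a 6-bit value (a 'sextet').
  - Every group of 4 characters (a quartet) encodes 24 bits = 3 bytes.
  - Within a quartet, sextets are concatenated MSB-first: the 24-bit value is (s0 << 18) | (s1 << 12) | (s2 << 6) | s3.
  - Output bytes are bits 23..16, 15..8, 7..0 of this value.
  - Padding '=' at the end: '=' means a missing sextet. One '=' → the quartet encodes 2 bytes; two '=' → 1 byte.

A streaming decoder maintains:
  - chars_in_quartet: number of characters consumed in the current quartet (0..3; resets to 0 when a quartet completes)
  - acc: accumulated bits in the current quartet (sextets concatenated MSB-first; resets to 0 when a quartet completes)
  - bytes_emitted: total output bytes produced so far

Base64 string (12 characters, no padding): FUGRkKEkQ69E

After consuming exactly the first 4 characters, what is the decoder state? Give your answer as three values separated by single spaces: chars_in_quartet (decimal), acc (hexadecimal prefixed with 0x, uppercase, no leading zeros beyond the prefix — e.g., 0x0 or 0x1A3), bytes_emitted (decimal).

Answer: 0 0x0 3

Derivation:
After char 0 ('F'=5): chars_in_quartet=1 acc=0x5 bytes_emitted=0
After char 1 ('U'=20): chars_in_quartet=2 acc=0x154 bytes_emitted=0
After char 2 ('G'=6): chars_in_quartet=3 acc=0x5506 bytes_emitted=0
After char 3 ('R'=17): chars_in_quartet=4 acc=0x154191 -> emit 15 41 91, reset; bytes_emitted=3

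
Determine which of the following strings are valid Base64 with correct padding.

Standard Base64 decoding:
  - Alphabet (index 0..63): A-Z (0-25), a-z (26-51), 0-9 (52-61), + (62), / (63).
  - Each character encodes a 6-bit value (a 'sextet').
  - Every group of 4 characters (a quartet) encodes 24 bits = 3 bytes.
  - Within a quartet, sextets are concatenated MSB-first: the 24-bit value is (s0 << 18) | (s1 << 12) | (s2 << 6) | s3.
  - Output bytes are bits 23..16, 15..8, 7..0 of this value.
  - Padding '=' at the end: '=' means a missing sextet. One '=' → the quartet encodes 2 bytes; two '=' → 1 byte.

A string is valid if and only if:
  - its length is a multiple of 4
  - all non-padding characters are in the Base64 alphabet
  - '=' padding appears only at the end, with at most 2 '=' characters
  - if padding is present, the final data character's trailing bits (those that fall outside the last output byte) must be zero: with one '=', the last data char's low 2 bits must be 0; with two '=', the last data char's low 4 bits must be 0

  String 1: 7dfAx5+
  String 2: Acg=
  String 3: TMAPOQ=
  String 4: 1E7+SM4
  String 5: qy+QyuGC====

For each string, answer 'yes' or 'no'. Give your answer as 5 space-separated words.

String 1: '7dfAx5+' → invalid (len=7 not mult of 4)
String 2: 'Acg=' → valid
String 3: 'TMAPOQ=' → invalid (len=7 not mult of 4)
String 4: '1E7+SM4' → invalid (len=7 not mult of 4)
String 5: 'qy+QyuGC====' → invalid (4 pad chars (max 2))

Answer: no yes no no no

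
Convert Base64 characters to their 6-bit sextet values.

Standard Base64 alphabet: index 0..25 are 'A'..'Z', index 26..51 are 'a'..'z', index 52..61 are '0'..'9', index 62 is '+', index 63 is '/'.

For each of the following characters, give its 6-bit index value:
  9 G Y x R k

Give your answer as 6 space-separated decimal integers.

Answer: 61 6 24 49 17 36

Derivation:
'9': 0..9 range, 52 + ord('9') − ord('0') = 61
'G': A..Z range, ord('G') − ord('A') = 6
'Y': A..Z range, ord('Y') − ord('A') = 24
'x': a..z range, 26 + ord('x') − ord('a') = 49
'R': A..Z range, ord('R') − ord('A') = 17
'k': a..z range, 26 + ord('k') − ord('a') = 36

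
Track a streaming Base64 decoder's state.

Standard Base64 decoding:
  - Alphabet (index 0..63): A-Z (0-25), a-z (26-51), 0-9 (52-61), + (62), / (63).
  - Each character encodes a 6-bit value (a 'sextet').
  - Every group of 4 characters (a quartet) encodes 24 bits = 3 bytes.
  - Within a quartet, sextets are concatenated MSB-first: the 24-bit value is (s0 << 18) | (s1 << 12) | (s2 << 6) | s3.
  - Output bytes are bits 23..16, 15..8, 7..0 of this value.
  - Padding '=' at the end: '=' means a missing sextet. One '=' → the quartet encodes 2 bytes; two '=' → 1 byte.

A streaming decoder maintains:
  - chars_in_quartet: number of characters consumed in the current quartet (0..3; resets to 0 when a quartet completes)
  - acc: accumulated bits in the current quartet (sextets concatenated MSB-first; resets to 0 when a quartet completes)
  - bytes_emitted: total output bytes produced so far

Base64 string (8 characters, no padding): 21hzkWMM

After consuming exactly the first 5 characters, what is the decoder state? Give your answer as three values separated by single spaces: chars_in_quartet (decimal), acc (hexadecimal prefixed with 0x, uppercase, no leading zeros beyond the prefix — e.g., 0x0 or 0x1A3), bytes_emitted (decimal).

Answer: 1 0x24 3

Derivation:
After char 0 ('2'=54): chars_in_quartet=1 acc=0x36 bytes_emitted=0
After char 1 ('1'=53): chars_in_quartet=2 acc=0xDB5 bytes_emitted=0
After char 2 ('h'=33): chars_in_quartet=3 acc=0x36D61 bytes_emitted=0
After char 3 ('z'=51): chars_in_quartet=4 acc=0xDB5873 -> emit DB 58 73, reset; bytes_emitted=3
After char 4 ('k'=36): chars_in_quartet=1 acc=0x24 bytes_emitted=3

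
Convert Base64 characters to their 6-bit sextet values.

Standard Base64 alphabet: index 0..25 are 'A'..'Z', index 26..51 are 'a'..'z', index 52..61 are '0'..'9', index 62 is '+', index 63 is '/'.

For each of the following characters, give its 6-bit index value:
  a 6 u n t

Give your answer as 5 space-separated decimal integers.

Answer: 26 58 46 39 45

Derivation:
'a': a..z range, 26 + ord('a') − ord('a') = 26
'6': 0..9 range, 52 + ord('6') − ord('0') = 58
'u': a..z range, 26 + ord('u') − ord('a') = 46
'n': a..z range, 26 + ord('n') − ord('a') = 39
't': a..z range, 26 + ord('t') − ord('a') = 45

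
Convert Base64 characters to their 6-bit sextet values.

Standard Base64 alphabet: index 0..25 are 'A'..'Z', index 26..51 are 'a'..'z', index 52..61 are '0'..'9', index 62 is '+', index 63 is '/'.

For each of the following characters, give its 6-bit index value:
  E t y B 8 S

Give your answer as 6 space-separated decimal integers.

'E': A..Z range, ord('E') − ord('A') = 4
't': a..z range, 26 + ord('t') − ord('a') = 45
'y': a..z range, 26 + ord('y') − ord('a') = 50
'B': A..Z range, ord('B') − ord('A') = 1
'8': 0..9 range, 52 + ord('8') − ord('0') = 60
'S': A..Z range, ord('S') − ord('A') = 18

Answer: 4 45 50 1 60 18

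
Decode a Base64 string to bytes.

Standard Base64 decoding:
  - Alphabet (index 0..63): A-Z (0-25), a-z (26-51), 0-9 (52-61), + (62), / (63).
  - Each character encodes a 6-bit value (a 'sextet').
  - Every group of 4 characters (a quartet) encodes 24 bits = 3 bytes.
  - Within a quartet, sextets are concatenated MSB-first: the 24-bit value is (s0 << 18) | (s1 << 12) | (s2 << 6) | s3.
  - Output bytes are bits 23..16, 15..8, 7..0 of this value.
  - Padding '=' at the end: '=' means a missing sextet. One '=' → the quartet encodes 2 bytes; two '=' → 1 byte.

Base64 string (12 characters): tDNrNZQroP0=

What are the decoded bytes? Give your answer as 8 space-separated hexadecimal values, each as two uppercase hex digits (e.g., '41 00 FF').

After char 0 ('t'=45): chars_in_quartet=1 acc=0x2D bytes_emitted=0
After char 1 ('D'=3): chars_in_quartet=2 acc=0xB43 bytes_emitted=0
After char 2 ('N'=13): chars_in_quartet=3 acc=0x2D0CD bytes_emitted=0
After char 3 ('r'=43): chars_in_quartet=4 acc=0xB4336B -> emit B4 33 6B, reset; bytes_emitted=3
After char 4 ('N'=13): chars_in_quartet=1 acc=0xD bytes_emitted=3
After char 5 ('Z'=25): chars_in_quartet=2 acc=0x359 bytes_emitted=3
After char 6 ('Q'=16): chars_in_quartet=3 acc=0xD650 bytes_emitted=3
After char 7 ('r'=43): chars_in_quartet=4 acc=0x35942B -> emit 35 94 2B, reset; bytes_emitted=6
After char 8 ('o'=40): chars_in_quartet=1 acc=0x28 bytes_emitted=6
After char 9 ('P'=15): chars_in_quartet=2 acc=0xA0F bytes_emitted=6
After char 10 ('0'=52): chars_in_quartet=3 acc=0x283F4 bytes_emitted=6
Padding '=': partial quartet acc=0x283F4 -> emit A0 FD; bytes_emitted=8

Answer: B4 33 6B 35 94 2B A0 FD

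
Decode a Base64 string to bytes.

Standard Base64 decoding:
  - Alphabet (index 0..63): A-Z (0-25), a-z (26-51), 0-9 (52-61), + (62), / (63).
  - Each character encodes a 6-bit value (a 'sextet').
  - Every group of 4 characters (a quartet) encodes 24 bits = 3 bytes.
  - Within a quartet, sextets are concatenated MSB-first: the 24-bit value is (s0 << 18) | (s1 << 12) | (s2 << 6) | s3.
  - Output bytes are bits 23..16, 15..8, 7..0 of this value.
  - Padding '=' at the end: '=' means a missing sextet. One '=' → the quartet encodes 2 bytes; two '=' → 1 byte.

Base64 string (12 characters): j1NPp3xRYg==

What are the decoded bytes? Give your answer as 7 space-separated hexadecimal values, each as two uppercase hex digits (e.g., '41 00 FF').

Answer: 8F 53 4F A7 7C 51 62

Derivation:
After char 0 ('j'=35): chars_in_quartet=1 acc=0x23 bytes_emitted=0
After char 1 ('1'=53): chars_in_quartet=2 acc=0x8F5 bytes_emitted=0
After char 2 ('N'=13): chars_in_quartet=3 acc=0x23D4D bytes_emitted=0
After char 3 ('P'=15): chars_in_quartet=4 acc=0x8F534F -> emit 8F 53 4F, reset; bytes_emitted=3
After char 4 ('p'=41): chars_in_quartet=1 acc=0x29 bytes_emitted=3
After char 5 ('3'=55): chars_in_quartet=2 acc=0xA77 bytes_emitted=3
After char 6 ('x'=49): chars_in_quartet=3 acc=0x29DF1 bytes_emitted=3
After char 7 ('R'=17): chars_in_quartet=4 acc=0xA77C51 -> emit A7 7C 51, reset; bytes_emitted=6
After char 8 ('Y'=24): chars_in_quartet=1 acc=0x18 bytes_emitted=6
After char 9 ('g'=32): chars_in_quartet=2 acc=0x620 bytes_emitted=6
Padding '==': partial quartet acc=0x620 -> emit 62; bytes_emitted=7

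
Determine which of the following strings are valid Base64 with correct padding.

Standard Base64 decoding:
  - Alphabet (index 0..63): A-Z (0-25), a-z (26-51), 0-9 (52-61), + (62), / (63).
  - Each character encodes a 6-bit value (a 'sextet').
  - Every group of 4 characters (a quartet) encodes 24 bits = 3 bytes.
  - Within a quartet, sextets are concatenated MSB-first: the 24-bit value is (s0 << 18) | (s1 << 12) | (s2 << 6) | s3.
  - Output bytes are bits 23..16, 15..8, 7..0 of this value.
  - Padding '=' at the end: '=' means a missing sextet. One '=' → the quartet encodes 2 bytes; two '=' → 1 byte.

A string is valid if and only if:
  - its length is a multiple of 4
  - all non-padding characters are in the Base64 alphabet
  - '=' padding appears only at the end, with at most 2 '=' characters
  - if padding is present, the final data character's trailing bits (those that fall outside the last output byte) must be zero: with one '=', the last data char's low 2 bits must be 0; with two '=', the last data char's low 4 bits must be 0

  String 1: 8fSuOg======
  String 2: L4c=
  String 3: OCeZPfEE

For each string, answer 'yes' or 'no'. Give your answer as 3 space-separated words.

String 1: '8fSuOg======' → invalid (6 pad chars (max 2))
String 2: 'L4c=' → valid
String 3: 'OCeZPfEE' → valid

Answer: no yes yes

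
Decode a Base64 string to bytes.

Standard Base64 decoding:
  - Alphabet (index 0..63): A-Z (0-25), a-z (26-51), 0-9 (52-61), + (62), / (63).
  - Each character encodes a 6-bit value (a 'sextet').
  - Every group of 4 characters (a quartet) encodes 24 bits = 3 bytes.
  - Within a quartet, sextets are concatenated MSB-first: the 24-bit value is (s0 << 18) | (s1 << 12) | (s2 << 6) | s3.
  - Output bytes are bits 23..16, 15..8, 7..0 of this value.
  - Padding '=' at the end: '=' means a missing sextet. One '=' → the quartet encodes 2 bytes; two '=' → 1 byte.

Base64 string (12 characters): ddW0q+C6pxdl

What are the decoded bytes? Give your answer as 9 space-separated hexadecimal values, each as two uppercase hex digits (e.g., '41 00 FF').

After char 0 ('d'=29): chars_in_quartet=1 acc=0x1D bytes_emitted=0
After char 1 ('d'=29): chars_in_quartet=2 acc=0x75D bytes_emitted=0
After char 2 ('W'=22): chars_in_quartet=3 acc=0x1D756 bytes_emitted=0
After char 3 ('0'=52): chars_in_quartet=4 acc=0x75D5B4 -> emit 75 D5 B4, reset; bytes_emitted=3
After char 4 ('q'=42): chars_in_quartet=1 acc=0x2A bytes_emitted=3
After char 5 ('+'=62): chars_in_quartet=2 acc=0xABE bytes_emitted=3
After char 6 ('C'=2): chars_in_quartet=3 acc=0x2AF82 bytes_emitted=3
After char 7 ('6'=58): chars_in_quartet=4 acc=0xABE0BA -> emit AB E0 BA, reset; bytes_emitted=6
After char 8 ('p'=41): chars_in_quartet=1 acc=0x29 bytes_emitted=6
After char 9 ('x'=49): chars_in_quartet=2 acc=0xA71 bytes_emitted=6
After char 10 ('d'=29): chars_in_quartet=3 acc=0x29C5D bytes_emitted=6
After char 11 ('l'=37): chars_in_quartet=4 acc=0xA71765 -> emit A7 17 65, reset; bytes_emitted=9

Answer: 75 D5 B4 AB E0 BA A7 17 65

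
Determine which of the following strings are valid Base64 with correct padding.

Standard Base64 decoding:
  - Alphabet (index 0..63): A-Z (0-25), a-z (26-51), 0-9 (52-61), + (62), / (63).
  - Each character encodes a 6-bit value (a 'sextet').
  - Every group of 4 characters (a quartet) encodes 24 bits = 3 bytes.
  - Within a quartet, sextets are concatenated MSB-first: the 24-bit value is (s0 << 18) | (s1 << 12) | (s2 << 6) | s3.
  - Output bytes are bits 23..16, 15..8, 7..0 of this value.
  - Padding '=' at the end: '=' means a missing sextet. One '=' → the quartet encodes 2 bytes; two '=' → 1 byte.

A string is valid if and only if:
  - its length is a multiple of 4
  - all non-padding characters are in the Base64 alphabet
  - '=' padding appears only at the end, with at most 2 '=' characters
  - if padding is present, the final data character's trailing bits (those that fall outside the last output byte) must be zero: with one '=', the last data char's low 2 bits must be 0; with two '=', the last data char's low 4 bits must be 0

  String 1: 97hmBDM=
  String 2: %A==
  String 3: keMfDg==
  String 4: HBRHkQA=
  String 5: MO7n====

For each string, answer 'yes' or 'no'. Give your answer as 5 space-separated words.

String 1: '97hmBDM=' → valid
String 2: '%A==' → invalid (bad char(s): ['%'])
String 3: 'keMfDg==' → valid
String 4: 'HBRHkQA=' → valid
String 5: 'MO7n====' → invalid (4 pad chars (max 2))

Answer: yes no yes yes no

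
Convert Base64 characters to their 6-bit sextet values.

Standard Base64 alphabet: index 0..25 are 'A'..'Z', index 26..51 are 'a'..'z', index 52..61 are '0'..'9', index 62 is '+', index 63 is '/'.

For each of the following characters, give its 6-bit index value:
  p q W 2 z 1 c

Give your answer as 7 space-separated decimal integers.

'p': a..z range, 26 + ord('p') − ord('a') = 41
'q': a..z range, 26 + ord('q') − ord('a') = 42
'W': A..Z range, ord('W') − ord('A') = 22
'2': 0..9 range, 52 + ord('2') − ord('0') = 54
'z': a..z range, 26 + ord('z') − ord('a') = 51
'1': 0..9 range, 52 + ord('1') − ord('0') = 53
'c': a..z range, 26 + ord('c') − ord('a') = 28

Answer: 41 42 22 54 51 53 28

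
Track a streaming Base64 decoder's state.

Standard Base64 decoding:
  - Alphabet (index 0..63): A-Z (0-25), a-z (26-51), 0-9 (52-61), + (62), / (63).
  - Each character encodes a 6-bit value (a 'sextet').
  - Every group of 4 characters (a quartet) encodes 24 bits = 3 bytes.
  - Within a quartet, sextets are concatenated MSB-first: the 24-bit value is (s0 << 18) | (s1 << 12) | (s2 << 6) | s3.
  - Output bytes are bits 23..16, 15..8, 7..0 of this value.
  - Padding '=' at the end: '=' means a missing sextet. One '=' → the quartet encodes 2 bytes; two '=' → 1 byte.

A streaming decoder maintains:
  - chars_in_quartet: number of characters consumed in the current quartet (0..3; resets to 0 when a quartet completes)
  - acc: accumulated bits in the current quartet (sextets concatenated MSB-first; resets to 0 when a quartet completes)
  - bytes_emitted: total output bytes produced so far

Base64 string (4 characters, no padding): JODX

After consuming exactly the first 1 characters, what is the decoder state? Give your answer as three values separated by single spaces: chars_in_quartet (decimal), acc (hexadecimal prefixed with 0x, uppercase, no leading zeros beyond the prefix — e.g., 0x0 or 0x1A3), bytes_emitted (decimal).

Answer: 1 0x9 0

Derivation:
After char 0 ('J'=9): chars_in_quartet=1 acc=0x9 bytes_emitted=0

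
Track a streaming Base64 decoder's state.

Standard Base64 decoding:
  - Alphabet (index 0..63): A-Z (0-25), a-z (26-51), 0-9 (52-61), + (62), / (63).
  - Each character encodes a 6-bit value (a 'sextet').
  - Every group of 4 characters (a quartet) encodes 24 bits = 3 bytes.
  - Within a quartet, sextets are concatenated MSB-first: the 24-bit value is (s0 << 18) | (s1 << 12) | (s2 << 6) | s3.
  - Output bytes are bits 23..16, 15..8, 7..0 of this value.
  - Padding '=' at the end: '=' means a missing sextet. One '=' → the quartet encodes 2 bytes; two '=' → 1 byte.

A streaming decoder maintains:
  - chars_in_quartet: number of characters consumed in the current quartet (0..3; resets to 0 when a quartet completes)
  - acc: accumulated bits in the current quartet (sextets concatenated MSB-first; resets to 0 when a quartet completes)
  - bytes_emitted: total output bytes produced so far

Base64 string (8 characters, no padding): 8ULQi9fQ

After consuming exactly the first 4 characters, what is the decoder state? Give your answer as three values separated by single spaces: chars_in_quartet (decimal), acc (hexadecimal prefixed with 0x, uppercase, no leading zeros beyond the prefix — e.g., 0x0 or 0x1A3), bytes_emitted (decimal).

Answer: 0 0x0 3

Derivation:
After char 0 ('8'=60): chars_in_quartet=1 acc=0x3C bytes_emitted=0
After char 1 ('U'=20): chars_in_quartet=2 acc=0xF14 bytes_emitted=0
After char 2 ('L'=11): chars_in_quartet=3 acc=0x3C50B bytes_emitted=0
After char 3 ('Q'=16): chars_in_quartet=4 acc=0xF142D0 -> emit F1 42 D0, reset; bytes_emitted=3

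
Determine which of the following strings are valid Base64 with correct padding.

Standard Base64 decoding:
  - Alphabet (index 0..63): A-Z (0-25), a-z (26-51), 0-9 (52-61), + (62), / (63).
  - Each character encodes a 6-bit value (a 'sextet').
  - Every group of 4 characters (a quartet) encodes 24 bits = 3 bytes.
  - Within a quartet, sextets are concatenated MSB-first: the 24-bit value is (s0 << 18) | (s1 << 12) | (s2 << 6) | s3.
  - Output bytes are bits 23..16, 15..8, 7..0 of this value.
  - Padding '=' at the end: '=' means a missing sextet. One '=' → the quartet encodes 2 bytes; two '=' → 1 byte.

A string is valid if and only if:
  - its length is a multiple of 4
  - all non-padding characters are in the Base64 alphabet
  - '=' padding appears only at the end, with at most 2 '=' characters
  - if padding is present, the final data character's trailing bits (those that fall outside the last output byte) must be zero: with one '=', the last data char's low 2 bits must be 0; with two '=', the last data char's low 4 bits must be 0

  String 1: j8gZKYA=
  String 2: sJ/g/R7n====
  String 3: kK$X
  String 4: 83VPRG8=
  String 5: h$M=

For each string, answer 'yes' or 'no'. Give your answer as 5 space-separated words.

Answer: yes no no yes no

Derivation:
String 1: 'j8gZKYA=' → valid
String 2: 'sJ/g/R7n====' → invalid (4 pad chars (max 2))
String 3: 'kK$X' → invalid (bad char(s): ['$'])
String 4: '83VPRG8=' → valid
String 5: 'h$M=' → invalid (bad char(s): ['$'])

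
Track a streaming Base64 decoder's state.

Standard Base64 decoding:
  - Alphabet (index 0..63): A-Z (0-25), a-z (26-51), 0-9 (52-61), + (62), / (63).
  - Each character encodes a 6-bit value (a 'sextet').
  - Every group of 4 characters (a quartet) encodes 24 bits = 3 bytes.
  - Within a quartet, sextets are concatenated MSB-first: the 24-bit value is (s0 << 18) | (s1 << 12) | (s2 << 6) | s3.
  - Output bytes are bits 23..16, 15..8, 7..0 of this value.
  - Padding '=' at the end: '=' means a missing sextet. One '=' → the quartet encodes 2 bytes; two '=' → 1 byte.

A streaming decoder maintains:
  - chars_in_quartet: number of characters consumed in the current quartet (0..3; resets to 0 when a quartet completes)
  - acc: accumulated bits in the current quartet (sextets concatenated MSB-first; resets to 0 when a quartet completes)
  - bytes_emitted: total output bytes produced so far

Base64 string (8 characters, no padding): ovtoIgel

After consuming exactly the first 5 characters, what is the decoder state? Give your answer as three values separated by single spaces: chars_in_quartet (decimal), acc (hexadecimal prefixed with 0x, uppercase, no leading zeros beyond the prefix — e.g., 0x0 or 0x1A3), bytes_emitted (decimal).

Answer: 1 0x8 3

Derivation:
After char 0 ('o'=40): chars_in_quartet=1 acc=0x28 bytes_emitted=0
After char 1 ('v'=47): chars_in_quartet=2 acc=0xA2F bytes_emitted=0
After char 2 ('t'=45): chars_in_quartet=3 acc=0x28BED bytes_emitted=0
After char 3 ('o'=40): chars_in_quartet=4 acc=0xA2FB68 -> emit A2 FB 68, reset; bytes_emitted=3
After char 4 ('I'=8): chars_in_quartet=1 acc=0x8 bytes_emitted=3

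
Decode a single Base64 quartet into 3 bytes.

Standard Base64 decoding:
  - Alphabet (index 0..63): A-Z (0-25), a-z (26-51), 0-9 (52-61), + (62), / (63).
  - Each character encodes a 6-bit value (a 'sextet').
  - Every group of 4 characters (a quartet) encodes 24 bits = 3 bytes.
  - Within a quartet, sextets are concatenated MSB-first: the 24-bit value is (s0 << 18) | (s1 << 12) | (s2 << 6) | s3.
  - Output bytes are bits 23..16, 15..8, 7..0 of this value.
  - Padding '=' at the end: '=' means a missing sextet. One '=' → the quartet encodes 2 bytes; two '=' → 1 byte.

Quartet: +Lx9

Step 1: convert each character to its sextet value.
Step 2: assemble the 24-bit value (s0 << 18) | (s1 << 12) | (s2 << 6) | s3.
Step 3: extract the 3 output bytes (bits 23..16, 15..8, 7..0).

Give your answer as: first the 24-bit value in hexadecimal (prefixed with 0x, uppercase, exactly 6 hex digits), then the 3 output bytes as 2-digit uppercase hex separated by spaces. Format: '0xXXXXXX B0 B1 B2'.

Answer: 0xF8BC7D F8 BC 7D

Derivation:
Sextets: +=62, L=11, x=49, 9=61
24-bit: (62<<18) | (11<<12) | (49<<6) | 61
      = 0xF80000 | 0x00B000 | 0x000C40 | 0x00003D
      = 0xF8BC7D
Bytes: (v>>16)&0xFF=F8, (v>>8)&0xFF=BC, v&0xFF=7D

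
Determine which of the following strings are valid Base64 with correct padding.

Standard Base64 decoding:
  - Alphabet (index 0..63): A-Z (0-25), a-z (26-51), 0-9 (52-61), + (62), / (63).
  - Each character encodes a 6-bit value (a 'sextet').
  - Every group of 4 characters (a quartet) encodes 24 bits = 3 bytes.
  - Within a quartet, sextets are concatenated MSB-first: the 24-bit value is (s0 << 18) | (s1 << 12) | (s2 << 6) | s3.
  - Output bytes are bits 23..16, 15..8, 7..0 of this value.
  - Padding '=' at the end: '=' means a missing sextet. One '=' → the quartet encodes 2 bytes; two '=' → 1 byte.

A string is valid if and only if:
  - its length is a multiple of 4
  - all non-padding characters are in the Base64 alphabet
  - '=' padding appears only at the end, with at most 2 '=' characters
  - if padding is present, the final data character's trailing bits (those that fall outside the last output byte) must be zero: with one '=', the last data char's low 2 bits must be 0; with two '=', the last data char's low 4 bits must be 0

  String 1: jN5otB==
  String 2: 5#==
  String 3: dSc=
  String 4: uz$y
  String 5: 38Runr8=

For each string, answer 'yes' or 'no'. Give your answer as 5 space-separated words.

Answer: no no yes no yes

Derivation:
String 1: 'jN5otB==' → invalid (bad trailing bits)
String 2: '5#==' → invalid (bad char(s): ['#'])
String 3: 'dSc=' → valid
String 4: 'uz$y' → invalid (bad char(s): ['$'])
String 5: '38Runr8=' → valid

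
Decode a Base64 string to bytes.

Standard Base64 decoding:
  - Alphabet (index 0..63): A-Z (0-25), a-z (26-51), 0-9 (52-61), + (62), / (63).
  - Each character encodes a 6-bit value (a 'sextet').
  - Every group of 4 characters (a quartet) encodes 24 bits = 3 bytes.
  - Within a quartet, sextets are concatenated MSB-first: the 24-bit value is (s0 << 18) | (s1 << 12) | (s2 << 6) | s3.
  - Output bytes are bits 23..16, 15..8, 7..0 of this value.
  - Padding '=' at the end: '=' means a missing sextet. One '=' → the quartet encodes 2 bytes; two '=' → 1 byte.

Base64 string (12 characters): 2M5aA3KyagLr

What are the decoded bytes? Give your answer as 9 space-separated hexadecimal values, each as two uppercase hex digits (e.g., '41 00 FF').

Answer: D8 CE 5A 03 72 B2 6A 02 EB

Derivation:
After char 0 ('2'=54): chars_in_quartet=1 acc=0x36 bytes_emitted=0
After char 1 ('M'=12): chars_in_quartet=2 acc=0xD8C bytes_emitted=0
After char 2 ('5'=57): chars_in_quartet=3 acc=0x36339 bytes_emitted=0
After char 3 ('a'=26): chars_in_quartet=4 acc=0xD8CE5A -> emit D8 CE 5A, reset; bytes_emitted=3
After char 4 ('A'=0): chars_in_quartet=1 acc=0x0 bytes_emitted=3
After char 5 ('3'=55): chars_in_quartet=2 acc=0x37 bytes_emitted=3
After char 6 ('K'=10): chars_in_quartet=3 acc=0xDCA bytes_emitted=3
After char 7 ('y'=50): chars_in_quartet=4 acc=0x372B2 -> emit 03 72 B2, reset; bytes_emitted=6
After char 8 ('a'=26): chars_in_quartet=1 acc=0x1A bytes_emitted=6
After char 9 ('g'=32): chars_in_quartet=2 acc=0x6A0 bytes_emitted=6
After char 10 ('L'=11): chars_in_quartet=3 acc=0x1A80B bytes_emitted=6
After char 11 ('r'=43): chars_in_quartet=4 acc=0x6A02EB -> emit 6A 02 EB, reset; bytes_emitted=9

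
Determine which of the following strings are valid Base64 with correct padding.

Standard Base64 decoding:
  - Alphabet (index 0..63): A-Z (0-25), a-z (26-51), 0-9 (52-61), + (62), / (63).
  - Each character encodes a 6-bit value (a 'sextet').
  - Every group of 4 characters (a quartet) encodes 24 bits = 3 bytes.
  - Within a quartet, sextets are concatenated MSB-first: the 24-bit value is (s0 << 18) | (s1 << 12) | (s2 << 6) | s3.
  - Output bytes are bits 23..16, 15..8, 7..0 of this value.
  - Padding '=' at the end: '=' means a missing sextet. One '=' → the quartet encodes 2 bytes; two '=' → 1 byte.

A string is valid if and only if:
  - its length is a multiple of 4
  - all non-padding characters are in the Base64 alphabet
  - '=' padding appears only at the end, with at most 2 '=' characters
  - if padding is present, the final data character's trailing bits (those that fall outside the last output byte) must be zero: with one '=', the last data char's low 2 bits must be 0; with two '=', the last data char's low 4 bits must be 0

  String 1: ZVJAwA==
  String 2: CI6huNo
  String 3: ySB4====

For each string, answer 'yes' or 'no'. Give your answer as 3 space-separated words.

String 1: 'ZVJAwA==' → valid
String 2: 'CI6huNo' → invalid (len=7 not mult of 4)
String 3: 'ySB4====' → invalid (4 pad chars (max 2))

Answer: yes no no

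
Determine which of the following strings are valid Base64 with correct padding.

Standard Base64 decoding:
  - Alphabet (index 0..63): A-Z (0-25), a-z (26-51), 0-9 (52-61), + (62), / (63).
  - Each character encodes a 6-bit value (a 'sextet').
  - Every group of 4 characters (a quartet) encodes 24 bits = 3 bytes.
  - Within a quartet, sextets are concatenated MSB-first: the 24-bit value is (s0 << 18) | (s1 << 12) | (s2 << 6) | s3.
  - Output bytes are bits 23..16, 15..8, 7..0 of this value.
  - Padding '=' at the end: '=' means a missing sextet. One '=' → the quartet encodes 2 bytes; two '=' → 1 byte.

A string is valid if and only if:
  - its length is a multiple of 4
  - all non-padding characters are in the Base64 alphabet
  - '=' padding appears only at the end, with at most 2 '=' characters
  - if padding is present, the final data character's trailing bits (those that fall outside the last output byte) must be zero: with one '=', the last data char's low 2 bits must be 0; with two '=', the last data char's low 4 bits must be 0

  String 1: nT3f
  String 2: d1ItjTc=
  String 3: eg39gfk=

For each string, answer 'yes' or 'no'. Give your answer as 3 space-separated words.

String 1: 'nT3f' → valid
String 2: 'd1ItjTc=' → valid
String 3: 'eg39gfk=' → valid

Answer: yes yes yes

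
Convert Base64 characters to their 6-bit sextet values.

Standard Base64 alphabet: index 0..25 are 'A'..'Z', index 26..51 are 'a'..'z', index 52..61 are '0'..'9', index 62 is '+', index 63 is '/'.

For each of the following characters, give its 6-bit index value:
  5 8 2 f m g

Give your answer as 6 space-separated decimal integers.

'5': 0..9 range, 52 + ord('5') − ord('0') = 57
'8': 0..9 range, 52 + ord('8') − ord('0') = 60
'2': 0..9 range, 52 + ord('2') − ord('0') = 54
'f': a..z range, 26 + ord('f') − ord('a') = 31
'm': a..z range, 26 + ord('m') − ord('a') = 38
'g': a..z range, 26 + ord('g') − ord('a') = 32

Answer: 57 60 54 31 38 32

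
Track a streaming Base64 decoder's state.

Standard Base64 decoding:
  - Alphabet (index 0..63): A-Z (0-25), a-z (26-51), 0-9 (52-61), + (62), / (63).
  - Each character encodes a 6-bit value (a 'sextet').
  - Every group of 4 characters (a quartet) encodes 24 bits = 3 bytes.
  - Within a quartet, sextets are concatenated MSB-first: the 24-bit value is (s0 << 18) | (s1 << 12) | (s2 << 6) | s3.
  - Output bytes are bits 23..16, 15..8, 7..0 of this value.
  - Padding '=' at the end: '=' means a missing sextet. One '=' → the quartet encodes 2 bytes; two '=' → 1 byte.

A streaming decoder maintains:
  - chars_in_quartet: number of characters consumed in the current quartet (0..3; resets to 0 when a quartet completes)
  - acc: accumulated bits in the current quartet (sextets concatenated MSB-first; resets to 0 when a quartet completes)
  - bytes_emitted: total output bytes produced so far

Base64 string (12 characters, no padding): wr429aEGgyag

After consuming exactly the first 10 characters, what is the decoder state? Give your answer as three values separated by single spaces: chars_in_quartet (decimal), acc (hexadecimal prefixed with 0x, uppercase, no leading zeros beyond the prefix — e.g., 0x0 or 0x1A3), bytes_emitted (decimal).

After char 0 ('w'=48): chars_in_quartet=1 acc=0x30 bytes_emitted=0
After char 1 ('r'=43): chars_in_quartet=2 acc=0xC2B bytes_emitted=0
After char 2 ('4'=56): chars_in_quartet=3 acc=0x30AF8 bytes_emitted=0
After char 3 ('2'=54): chars_in_quartet=4 acc=0xC2BE36 -> emit C2 BE 36, reset; bytes_emitted=3
After char 4 ('9'=61): chars_in_quartet=1 acc=0x3D bytes_emitted=3
After char 5 ('a'=26): chars_in_quartet=2 acc=0xF5A bytes_emitted=3
After char 6 ('E'=4): chars_in_quartet=3 acc=0x3D684 bytes_emitted=3
After char 7 ('G'=6): chars_in_quartet=4 acc=0xF5A106 -> emit F5 A1 06, reset; bytes_emitted=6
After char 8 ('g'=32): chars_in_quartet=1 acc=0x20 bytes_emitted=6
After char 9 ('y'=50): chars_in_quartet=2 acc=0x832 bytes_emitted=6

Answer: 2 0x832 6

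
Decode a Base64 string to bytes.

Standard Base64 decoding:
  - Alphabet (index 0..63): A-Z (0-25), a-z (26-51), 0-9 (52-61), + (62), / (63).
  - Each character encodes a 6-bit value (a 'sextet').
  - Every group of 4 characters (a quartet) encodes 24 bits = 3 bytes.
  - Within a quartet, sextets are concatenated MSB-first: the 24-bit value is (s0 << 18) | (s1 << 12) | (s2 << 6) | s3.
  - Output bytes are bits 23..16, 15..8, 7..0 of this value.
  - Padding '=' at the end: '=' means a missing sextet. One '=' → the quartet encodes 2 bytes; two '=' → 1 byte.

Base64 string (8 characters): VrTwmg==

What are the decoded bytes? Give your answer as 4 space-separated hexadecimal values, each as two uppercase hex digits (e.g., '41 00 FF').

After char 0 ('V'=21): chars_in_quartet=1 acc=0x15 bytes_emitted=0
After char 1 ('r'=43): chars_in_quartet=2 acc=0x56B bytes_emitted=0
After char 2 ('T'=19): chars_in_quartet=3 acc=0x15AD3 bytes_emitted=0
After char 3 ('w'=48): chars_in_quartet=4 acc=0x56B4F0 -> emit 56 B4 F0, reset; bytes_emitted=3
After char 4 ('m'=38): chars_in_quartet=1 acc=0x26 bytes_emitted=3
After char 5 ('g'=32): chars_in_quartet=2 acc=0x9A0 bytes_emitted=3
Padding '==': partial quartet acc=0x9A0 -> emit 9A; bytes_emitted=4

Answer: 56 B4 F0 9A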